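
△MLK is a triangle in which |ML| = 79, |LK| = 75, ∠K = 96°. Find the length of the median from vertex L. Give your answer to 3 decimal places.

m_L ≈ 76.487

Law of sines: sin M = |LK|·sin K/|ML| ≈ 0.94417.
Since |ML| ≥ |LK|, only the acute value applies: ∠M ≈ 70.76°.
Then ∠L = 180° − ∠K − ∠M ≈ 13.24°.
Law of sines gives |KM| = |ML|·sin L/sin K ≈ 18.188.
Median from L: ½√(2·|ML|² + 2·|LK|² − |KM|²) ≈ 76.487.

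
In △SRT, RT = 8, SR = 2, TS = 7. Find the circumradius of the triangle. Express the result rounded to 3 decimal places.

By the law of cosines, cos S = (TS² + SR² − RT²) / (2·TS·SR) ≈ -0.39286, so ∠S ≈ 113.13°.
Circumradius = RT/(2 sin S) ≈ 4.3497.

4.350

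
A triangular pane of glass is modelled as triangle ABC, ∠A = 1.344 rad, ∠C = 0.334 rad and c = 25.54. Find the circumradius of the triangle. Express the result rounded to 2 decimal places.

38.95

The third angle is ∠B = π − ∠C − ∠A = 1.464 rad.
Law of sines: a = c·sin A/sin C ≈ 75.912.
Law of sines: b = c·sin B/sin C ≈ 77.46.
Circumradius = c/(2 sin C) ≈ 38.954.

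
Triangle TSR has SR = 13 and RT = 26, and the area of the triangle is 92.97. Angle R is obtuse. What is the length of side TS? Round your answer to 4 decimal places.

From area = ½·SR·RT·sin R, we get sin R = 2·area/(SR·RT) ≈ 0.55012.
Taking the obtuse solution, ∠R ≈ 146.62°.
Law of cosines then gives TS ≈ 37.544.

37.5436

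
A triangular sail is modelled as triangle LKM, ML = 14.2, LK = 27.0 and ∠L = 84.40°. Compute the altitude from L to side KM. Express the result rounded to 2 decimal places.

h_L ≈ 13.04

By the law of cosines, KM² = ML² + LK² − 2·ML·LK·cos L = 855.81, so KM ≈ 29.254.
Area = ½·ML·LK·sin L ≈ 190.79.
The altitude from L has length 2·area/KM ≈ 13.043.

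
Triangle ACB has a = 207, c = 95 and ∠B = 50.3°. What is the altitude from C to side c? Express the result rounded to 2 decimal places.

h_C ≈ 159.27

By the law of cosines, b² = a² + c² − 2·a·c·cos B = 26751, so b ≈ 163.56.
Area = ½·a·c·sin B ≈ 7565.1.
The altitude from C has length 2·area/c ≈ 159.27.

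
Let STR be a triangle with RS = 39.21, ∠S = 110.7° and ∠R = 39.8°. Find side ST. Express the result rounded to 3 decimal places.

The third angle is ∠T = 180° − ∠R − ∠S = 29.50°.
Law of sines: ST = RS·sin R/sin T ≈ 50.97.

50.970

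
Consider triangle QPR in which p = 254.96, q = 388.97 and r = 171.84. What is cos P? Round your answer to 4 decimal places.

cos P ≈ 0.8664

By the law of cosines, cos P = (r² + q² − p²) / (2·r·q) ≈ 0.86640, so ∠P ≈ 0.523 rad.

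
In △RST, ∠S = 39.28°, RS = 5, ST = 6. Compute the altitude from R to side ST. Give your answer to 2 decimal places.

By the law of cosines, TR² = RS² + ST² − 2·RS·ST·cos S = 14.556, so TR ≈ 3.8153.
Area = ½·RS·ST·sin S ≈ 9.4967.
The altitude from R has length 2·area/ST ≈ 3.1656.

h_R ≈ 3.17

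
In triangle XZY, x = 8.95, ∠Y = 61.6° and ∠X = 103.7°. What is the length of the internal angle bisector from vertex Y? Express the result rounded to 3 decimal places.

t_Y ≈ 3.184

The third angle is ∠Z = 180° − ∠Y − ∠X = 14.70°.
Law of sines: z = x·sin Z/sin X ≈ 2.3376.
Law of sines: y = x·sin Y/sin X ≈ 8.1034.
The bisector from Y has length 2·x·z·cos(∠Y/2)/(x+z) ≈ 3.1842.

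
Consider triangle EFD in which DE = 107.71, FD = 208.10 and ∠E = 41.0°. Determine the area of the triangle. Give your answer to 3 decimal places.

9787.856

Law of sines: sin F = DE·sin E/FD ≈ 0.33957.
Since FD ≥ DE, only the acute value applies: ∠F ≈ 19.85°.
Then ∠D = 180° − ∠E − ∠F ≈ 119.15°.
Law of sines gives EF = FD·sin D/sin E ≈ 277.02.
Area = ½·FD·DE·sin D ≈ 9787.9.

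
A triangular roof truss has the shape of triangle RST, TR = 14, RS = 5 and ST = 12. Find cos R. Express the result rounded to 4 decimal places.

By the law of cosines, cos R = (TR² + RS² − ST²) / (2·TR·RS) ≈ 0.55000, so ∠R ≈ 56.63°.

cos R ≈ 0.5500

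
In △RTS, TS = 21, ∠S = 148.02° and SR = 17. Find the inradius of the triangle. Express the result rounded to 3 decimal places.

r ≈ 2.536

By the law of cosines, RT² = TS² + SR² − 2·TS·SR·cos S = 1335.6, so RT ≈ 36.546.
Area = ½·TS·SR·sin S ≈ 94.538.
Semiperimeter s = (21+17+36.546)/2 = 37.273.
Inradius = area/s = 94.538/37.273 ≈ 2.5363.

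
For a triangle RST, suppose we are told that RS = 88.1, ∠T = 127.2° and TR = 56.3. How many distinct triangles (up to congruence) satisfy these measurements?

1

TR·sin T = 56.3·sin(127.2°) ≈ 44.84.
Since ∠T is not acute, a triangle exists only if RS > TR; here RS > TR, so there is exactly one triangle.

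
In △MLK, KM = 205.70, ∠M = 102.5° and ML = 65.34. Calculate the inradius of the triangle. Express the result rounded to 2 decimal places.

By the law of cosines, LK² = KM² + ML² − 2·KM·ML·cos M = 52400, so LK ≈ 228.91.
Area = ½·KM·ML·sin M ≈ 6560.9.
Semiperimeter s = (228.91+205.7+65.34)/2 = 249.98.
Inradius = area/s = 6560.9/249.98 ≈ 26.246.

r ≈ 26.25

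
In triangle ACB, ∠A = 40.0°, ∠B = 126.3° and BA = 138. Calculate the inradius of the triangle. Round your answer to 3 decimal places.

The third angle is ∠C = 180° − ∠B − ∠A = 13.70°.
Law of sines: CB = BA·sin A/sin C ≈ 374.54.
Law of sines: AC = BA·sin B/sin C ≈ 469.6.
Area = ½·BA·CB·sin B ≈ 20828.
Semiperimeter s = (374.54+138+469.6)/2 = 491.07.
Inradius = area/s = 20828/491.07 ≈ 42.413.

r ≈ 42.413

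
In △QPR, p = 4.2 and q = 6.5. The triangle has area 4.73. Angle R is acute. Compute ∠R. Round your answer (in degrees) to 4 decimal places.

From area = ½·q·p·sin R, we get sin R = 2·area/(q·p) ≈ 0.34652.
Taking the acute solution, ∠R ≈ 20.27°.

20.2746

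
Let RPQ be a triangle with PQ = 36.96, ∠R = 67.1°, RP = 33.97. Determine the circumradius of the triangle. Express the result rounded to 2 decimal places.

20.06

Law of sines: sin Q = RP·sin R/PQ ≈ 0.84666.
Since PQ ≥ RP, only the acute value applies: ∠Q ≈ 57.85°.
Then ∠P = 180° − ∠R − ∠Q ≈ 55.05°.
Law of sines gives QR = PQ·sin P/sin R ≈ 32.886.
Circumradius = PQ/(2 sin R) ≈ 20.061.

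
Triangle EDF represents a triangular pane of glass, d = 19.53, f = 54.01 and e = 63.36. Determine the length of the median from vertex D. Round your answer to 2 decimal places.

Median from D: ½√(2·f² + 2·e² − d²) ≈ 58.055.

58.06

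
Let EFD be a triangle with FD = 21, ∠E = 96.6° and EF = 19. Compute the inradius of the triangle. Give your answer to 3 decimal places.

Law of sines: sin D = EF·sin E/FD ≈ 0.89877.
Since FD ≥ EF, only the acute value applies: ∠D ≈ 64.00°.
Then ∠F = 180° − ∠E − ∠D ≈ 19.40°.
Law of sines gives DE = FD·sin F/sin E ≈ 7.0232.
Area = ½·FD·EF·sin F ≈ 66.278.
Semiperimeter s = (21+7.0232+19)/2 = 23.512.
Inradius = area/s = 66.278/23.512 ≈ 2.819.

r ≈ 2.819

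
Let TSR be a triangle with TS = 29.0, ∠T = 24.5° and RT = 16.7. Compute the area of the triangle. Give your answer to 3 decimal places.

Area = ½·RT·TS·sin T ≈ 100.42.

100.418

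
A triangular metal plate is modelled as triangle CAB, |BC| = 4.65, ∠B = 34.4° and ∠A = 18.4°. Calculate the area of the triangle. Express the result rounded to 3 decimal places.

area ≈ 15.413

The third angle is ∠C = 180° − ∠A − ∠B = 127.20°.
Law of sines: |AB| = |BC|·sin C/sin A ≈ 11.734.
Law of sines: |CA| = |BC|·sin B/sin A ≈ 8.3228.
Area = ½·|BC|·|AB|·sin B ≈ 15.413.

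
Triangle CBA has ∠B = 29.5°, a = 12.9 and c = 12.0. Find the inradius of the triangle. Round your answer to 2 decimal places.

r ≈ 2.44

By the law of cosines, b² = a² + c² − 2·a·c·cos B = 40.948, so b ≈ 6.3991.
Area = ½·a·c·sin B ≈ 38.114.
Semiperimeter s = (12+6.3991+12.9)/2 = 15.65.
Inradius = area/s = 38.114/15.65 ≈ 2.4354.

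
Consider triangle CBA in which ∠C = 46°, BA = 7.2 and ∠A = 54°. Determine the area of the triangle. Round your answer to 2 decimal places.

28.71

The third angle is ∠B = 180° − ∠A − ∠C = 80.00°.
Law of sines: AC = BA·sin B/sin C ≈ 9.8571.
Law of sines: CB = BA·sin A/sin C ≈ 8.0976.
Area = ½·BA·AC·sin A ≈ 28.708.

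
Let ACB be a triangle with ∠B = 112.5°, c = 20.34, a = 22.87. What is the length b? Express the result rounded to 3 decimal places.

35.955

By the law of cosines, b² = a² + c² − 2·a·c·cos B = 1292.8, so b ≈ 35.955.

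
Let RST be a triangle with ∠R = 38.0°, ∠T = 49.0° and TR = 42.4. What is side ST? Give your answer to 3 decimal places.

The third angle is ∠S = 180° − ∠T − ∠R = 93.00°.
Law of sines: ST = TR·sin R/sin S ≈ 26.14.

26.140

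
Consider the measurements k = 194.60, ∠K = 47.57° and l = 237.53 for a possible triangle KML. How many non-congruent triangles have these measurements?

2

l·sin K = 237.53·sin(47.57°) ≈ 175.3.
Since l sin K < k < l (175.3 < 194.60 < 237.53), two triangles exist.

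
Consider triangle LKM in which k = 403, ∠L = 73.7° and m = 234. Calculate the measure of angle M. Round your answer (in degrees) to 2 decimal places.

33.66

By the law of cosines, l² = k² + m² − 2·k·m·cos L = 1.6423e+05, so l ≈ 405.25.
Law of cosines again: cos M = (l² + k² − m²)/(2·l·k) ≈ 0.83238, so ∠M ≈ 33.66°.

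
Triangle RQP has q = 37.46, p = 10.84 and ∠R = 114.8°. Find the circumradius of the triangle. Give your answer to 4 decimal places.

23.7636

By the law of cosines, r² = q² + p² − 2·q·p·cos R = 1861.4, so r ≈ 43.144.
Area = ½·q·p·sin R ≈ 184.31.
Circumradius = r/(2 sin R) ≈ 23.764.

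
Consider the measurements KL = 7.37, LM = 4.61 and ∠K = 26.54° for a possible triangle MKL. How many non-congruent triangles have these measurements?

2

KL·sin K = 7.37·sin(26.54°) ≈ 3.293.
Since KL sin K < LM < KL (3.293 < 4.61 < 7.37), two triangles exist.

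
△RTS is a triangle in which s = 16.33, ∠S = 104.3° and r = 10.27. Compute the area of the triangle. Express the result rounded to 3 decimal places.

51.802

Law of sines: sin R = r·sin S/s ≈ 0.60942.
Since s ≥ r, only the acute value applies: ∠R ≈ 37.55°.
Then ∠T = 180° − ∠S − ∠R ≈ 38.15°.
Law of sines gives t = s·sin T/sin S ≈ 10.411.
Area = ½·s·r·sin T ≈ 51.802.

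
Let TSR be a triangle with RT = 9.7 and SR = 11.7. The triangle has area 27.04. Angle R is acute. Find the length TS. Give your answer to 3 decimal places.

5.606

From area = ½·SR·RT·sin R, we get sin R = 2·area/(SR·RT) ≈ 0.47652.
Taking the acute solution, ∠R ≈ 0.497 rad.
Law of cosines then gives TS ≈ 5.606.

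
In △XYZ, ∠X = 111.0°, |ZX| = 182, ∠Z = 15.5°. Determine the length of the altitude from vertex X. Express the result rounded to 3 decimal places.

The third angle is ∠Y = 180° − ∠Z − ∠X = 53.50°.
Law of sines: |YZ| = |ZX|·sin X/sin Y ≈ 211.37.
Law of sines: |XY| = |ZX|·sin Z/sin Y ≈ 60.505.
Area = ½·|ZX|·|YZ|·sin Z ≈ 5140.3.
The altitude from X has length 2·area/|YZ| ≈ 48.637.

48.637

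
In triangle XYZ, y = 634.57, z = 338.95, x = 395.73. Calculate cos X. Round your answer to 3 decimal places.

cos X ≈ 0.839

By the law of cosines, cos X = (y² + z² − x²) / (2·y·z) ≈ 0.83911, so ∠X ≈ 32.95°.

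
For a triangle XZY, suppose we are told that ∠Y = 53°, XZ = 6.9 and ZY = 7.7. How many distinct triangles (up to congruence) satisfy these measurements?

ZY·sin Y = 7.7·sin(53°) ≈ 6.149.
Since ZY sin Y < XZ < ZY (6.149 < 6.9 < 7.7), two triangles exist.

2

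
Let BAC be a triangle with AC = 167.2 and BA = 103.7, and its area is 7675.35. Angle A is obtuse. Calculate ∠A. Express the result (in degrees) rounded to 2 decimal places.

From area = ½·BA·AC·sin A, we get sin A = 2·area/(BA·AC) ≈ 0.88535.
Taking the obtuse solution, ∠A ≈ 117.71°.

∠A ≈ 117.71°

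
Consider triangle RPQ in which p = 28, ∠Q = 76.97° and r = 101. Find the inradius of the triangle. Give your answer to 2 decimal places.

By the law of cosines, q² = r² + p² − 2·r·p·cos Q = 9709.8, so q ≈ 98.538.
Area = ½·r·p·sin Q ≈ 1377.6.
Semiperimeter s = (101+28+98.538)/2 = 113.77.
Inradius = area/s = 1377.6/113.77 ≈ 12.109.

12.11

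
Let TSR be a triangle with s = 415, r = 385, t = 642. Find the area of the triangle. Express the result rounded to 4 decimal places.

area ≈ 76526.4434

Semiperimeter p = (642 + 415 + 385)/2 = 721.
Heron's formula: area = √(721·79·306·336) ≈ 76526.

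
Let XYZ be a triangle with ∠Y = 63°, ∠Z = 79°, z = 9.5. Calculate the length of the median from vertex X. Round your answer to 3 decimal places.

8.569

The third angle is ∠X = 180° − ∠Y − ∠Z = 38.00°.
Law of sines: x = z·sin X/sin Z ≈ 5.9583.
Law of sines: y = z·sin Y/sin Z ≈ 8.623.
Median from X: ½√(2·y² + 2·z² − x²) ≈ 8.569.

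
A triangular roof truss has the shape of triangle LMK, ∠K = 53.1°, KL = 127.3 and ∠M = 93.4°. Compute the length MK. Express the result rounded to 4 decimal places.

The third angle is ∠L = 180° − ∠M − ∠K = 33.50°.
Law of sines: MK = KL·sin L/sin M ≈ 70.385.

70.3855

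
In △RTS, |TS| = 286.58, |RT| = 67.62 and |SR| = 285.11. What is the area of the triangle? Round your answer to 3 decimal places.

Semiperimeter s = (286.58 + 285.11 + 67.62)/2 = 319.66.
Heron's formula: area = √(319.66·33.075·34.545·252.04) ≈ 9594.3.

9594.309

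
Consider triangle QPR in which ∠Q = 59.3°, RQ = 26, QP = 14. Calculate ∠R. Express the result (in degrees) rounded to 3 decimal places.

∠R ≈ 32.560°

By the law of cosines, PR² = RQ² + QP² − 2·RQ·QP·cos Q = 500.32, so PR ≈ 22.368.
Law of cosines again: cos R = (PR² + RQ² − QP²)/(2·PR·RQ) ≈ 0.84283, so ∠R ≈ 32.56°.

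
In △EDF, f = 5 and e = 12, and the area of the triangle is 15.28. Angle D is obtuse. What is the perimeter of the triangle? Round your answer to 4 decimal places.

perimeter ≈ 33.5006

From area = ½·f·e·sin D, we get sin D = 2·area/(f·e) ≈ 0.50933.
Taking the obtuse solution, ∠D ≈ 149.38°.
Law of cosines then gives d ≈ 16.501.
Perimeter = 12 + 16.501 + 5 = 33.501.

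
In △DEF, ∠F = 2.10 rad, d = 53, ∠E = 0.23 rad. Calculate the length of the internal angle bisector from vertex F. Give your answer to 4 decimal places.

The third angle is ∠D = π − ∠E − ∠F = 0.812 rad.
Law of sines: e = d·sin E/sin D ≈ 16.657.
Law of sines: f = d·sin F/sin D ≈ 63.07.
The bisector from F has length 2·d·e·cos(∠F/2)/(d+e) ≈ 12.612.

t_F ≈ 12.6123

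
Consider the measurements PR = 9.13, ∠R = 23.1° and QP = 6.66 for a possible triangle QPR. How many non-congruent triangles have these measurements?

PR·sin R = 9.13·sin(23.1°) ≈ 3.582.
Since PR sin R < QP < PR (3.582 < 6.66 < 9.13), two triangles exist.

2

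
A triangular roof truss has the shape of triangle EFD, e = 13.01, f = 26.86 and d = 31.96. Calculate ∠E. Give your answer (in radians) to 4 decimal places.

0.4114

By the law of cosines, cos E = (f² + d² − e²) / (2·f·d) ≈ 0.91656, so ∠E ≈ 0.411 rad.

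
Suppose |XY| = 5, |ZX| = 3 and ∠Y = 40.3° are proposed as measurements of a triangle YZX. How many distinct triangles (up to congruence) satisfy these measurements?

0

|XY|·sin Y = 5·sin(40.3°) ≈ 3.234.
Since |ZX| = 3 < 3.234 = |XY| sin Y, no triangle exists.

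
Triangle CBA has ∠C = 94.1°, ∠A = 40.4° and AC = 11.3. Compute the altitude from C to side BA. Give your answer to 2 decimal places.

7.32

The third angle is ∠B = 180° − ∠A − ∠C = 45.50°.
Law of sines: BA = AC·sin C/sin B ≈ 15.802.
Law of sines: CB = AC·sin A/sin B ≈ 10.268.
Area = ½·AC·BA·sin A ≈ 57.867.
The altitude from C has length 2·area/BA ≈ 7.3238.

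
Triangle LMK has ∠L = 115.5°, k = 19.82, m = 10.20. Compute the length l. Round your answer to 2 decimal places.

25.90

By the law of cosines, l² = m² + k² − 2·m·k·cos L = 670.94, so l ≈ 25.903.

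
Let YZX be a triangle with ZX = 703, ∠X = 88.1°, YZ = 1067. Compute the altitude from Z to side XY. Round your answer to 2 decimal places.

Law of sines: sin Y = ZX·sin X/YZ ≈ 0.65849.
Since YZ ≥ ZX, only the acute value applies: ∠Y ≈ 41.19°.
Then ∠Z = 180° − ∠X − ∠Y ≈ 50.71°.
Law of sines gives XY = YZ·sin Z/sin X ≈ 826.32.
Area = ½·YZ·ZX·sin Z ≈ 2.9029e+05.
The altitude from Z has length 2·area/XY ≈ 702.61.

h_Z ≈ 702.61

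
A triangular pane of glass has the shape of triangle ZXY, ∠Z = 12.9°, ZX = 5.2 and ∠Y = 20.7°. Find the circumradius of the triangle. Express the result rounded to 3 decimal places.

R ≈ 7.356

The third angle is ∠X = 180° − ∠Y − ∠Z = 146.40°.
Law of sines: XY = ZX·sin Z/sin Y ≈ 3.2843.
Law of sines: YZ = ZX·sin X/sin Y ≈ 8.141.
Circumradius = ZX/(2 sin Y) ≈ 7.3555.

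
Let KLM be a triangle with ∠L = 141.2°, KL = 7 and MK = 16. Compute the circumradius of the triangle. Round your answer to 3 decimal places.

R ≈ 12.767

Law of sines: sin M = KL·sin L/MK ≈ 0.27414.
Since MK ≥ KL, only the acute value applies: ∠M ≈ 15.91°.
Then ∠K = 180° − ∠L − ∠M ≈ 22.89°.
Law of sines gives LM = MK·sin K/sin L ≈ 9.9317.
Circumradius = MK/(2 sin L) ≈ 12.767.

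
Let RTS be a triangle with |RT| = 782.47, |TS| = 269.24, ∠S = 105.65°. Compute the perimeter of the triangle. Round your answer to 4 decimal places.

1717.3509

Law of sines: sin R = |TS|·sin S/|RT| ≈ 0.33133.
Since |RT| ≥ |TS|, only the acute value applies: ∠R ≈ 19.35°.
Then ∠T = 180° − ∠S − ∠R ≈ 55.00°.
Law of sines gives |SR| = |RT|·sin T/sin S ≈ 665.64.
Semiperimeter s = (269.24+665.64+782.47)/2 = 858.68.
Perimeter = 269.24 + 665.64 + 782.47 = 1717.4.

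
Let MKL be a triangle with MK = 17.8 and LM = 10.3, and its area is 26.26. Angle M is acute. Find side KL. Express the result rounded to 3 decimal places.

8.463

From area = ½·LM·MK·sin M, we get sin M = 2·area/(LM·MK) ≈ 0.28646.
Taking the acute solution, ∠M ≈ 0.291 rad.
Law of cosines then gives KL ≈ 8.4627.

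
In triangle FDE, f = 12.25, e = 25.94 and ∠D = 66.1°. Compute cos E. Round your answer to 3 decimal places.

cos E ≈ 0.073

By the law of cosines, d² = e² + f² − 2·e·f·cos D = 565.47, so d ≈ 23.78.
Law of cosines again: cos E = (f² + d² − e²)/(2·f·d) ≈ 0.07320, so ∠E ≈ 85.80°.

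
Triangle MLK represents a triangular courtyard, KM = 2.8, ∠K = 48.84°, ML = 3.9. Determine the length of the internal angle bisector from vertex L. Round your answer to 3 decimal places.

4.250

Law of sines: sin L = KM·sin K/ML ≈ 0.54053.
Since ML ≥ KM, only the acute value applies: ∠L ≈ 32.72°.
Then ∠M = 180° − ∠K − ∠L ≈ 98.44°.
Law of sines gives LK = ML·sin M/sin K ≈ 5.124.
The bisector from L has length 2·ML·LK·cos(∠L/2)/(ML+LK) ≈ 4.2497.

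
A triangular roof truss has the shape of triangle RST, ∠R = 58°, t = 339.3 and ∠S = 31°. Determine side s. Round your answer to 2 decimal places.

174.78

The third angle is ∠T = 180° − ∠R − ∠S = 91.00°.
Law of sines: s = t·sin S/sin T ≈ 174.78.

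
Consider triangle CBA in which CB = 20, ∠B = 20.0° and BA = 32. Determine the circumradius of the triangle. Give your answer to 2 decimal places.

21.74

By the law of cosines, AC² = CB² + BA² − 2·CB·BA·cos B = 221.19, so AC ≈ 14.873.
Area = ½·CB·BA·sin B ≈ 109.45.
Circumradius = AC/(2 sin B) ≈ 21.742.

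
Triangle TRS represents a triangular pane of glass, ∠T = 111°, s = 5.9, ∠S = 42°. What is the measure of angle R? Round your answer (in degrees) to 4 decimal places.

27.0000

The third angle is ∠R = 180° − ∠S − ∠T = 27.00°.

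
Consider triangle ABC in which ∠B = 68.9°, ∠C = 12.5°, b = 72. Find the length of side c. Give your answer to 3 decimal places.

The third angle is ∠A = 180° − ∠B − ∠C = 98.60°.
Law of sines: c = b·sin C/sin B ≈ 16.704.

16.704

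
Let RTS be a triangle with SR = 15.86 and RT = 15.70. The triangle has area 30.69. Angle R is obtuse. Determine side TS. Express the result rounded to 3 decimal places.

31.316

From area = ½·SR·RT·sin R, we get sin R = 2·area/(SR·RT) ≈ 0.24650.
Taking the obtuse solution, ∠R ≈ 165.73°.
Law of cosines then gives TS ≈ 31.316.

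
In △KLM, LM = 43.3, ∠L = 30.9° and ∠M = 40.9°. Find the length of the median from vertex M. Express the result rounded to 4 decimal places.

m_M ≈ 31.4443

The third angle is ∠K = 180° − ∠L − ∠M = 108.20°.
Law of sines: MK = LM·sin L/sin K ≈ 23.407.
Law of sines: KL = LM·sin M/sin K ≈ 29.843.
Median from M: ½√(2·LM² + 2·MK² − KL²) ≈ 31.444.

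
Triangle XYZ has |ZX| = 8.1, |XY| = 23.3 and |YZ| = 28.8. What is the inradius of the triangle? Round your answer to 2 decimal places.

r ≈ 2.54

Semiperimeter s = (28.8 + 8.1 + 23.3)/2 = 30.1.
Heron's formula: area = √(30.1·1.3·22·6.8) ≈ 76.51.
Inradius = area/s = 76.51/30.1 ≈ 2.5419.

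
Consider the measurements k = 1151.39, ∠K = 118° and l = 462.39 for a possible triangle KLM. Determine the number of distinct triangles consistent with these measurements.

l·sin K = 462.39·sin(118°) ≈ 408.3.
Since ∠K is not acute, a triangle exists only if k > l; here k > l, so there is exactly one triangle.

1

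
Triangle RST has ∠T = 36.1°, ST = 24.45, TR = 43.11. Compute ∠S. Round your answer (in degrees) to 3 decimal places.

By the law of cosines, RS² = ST² + TR² − 2·ST·TR·cos T = 752.97, so RS ≈ 27.44.
Law of cosines again: cos S = (RS² + ST² − TR²)/(2·RS·ST) ≈ -0.37837, so ∠S ≈ 112.23°.

∠S ≈ 112.232°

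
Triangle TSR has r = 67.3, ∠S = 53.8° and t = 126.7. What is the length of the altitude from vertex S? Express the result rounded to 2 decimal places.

67.12

By the law of cosines, s² = r² + t² − 2·r·t·cos S = 10510, so s ≈ 102.52.
Area = ½·r·t·sin S ≈ 3440.4.
The altitude from S has length 2·area/s ≈ 67.118.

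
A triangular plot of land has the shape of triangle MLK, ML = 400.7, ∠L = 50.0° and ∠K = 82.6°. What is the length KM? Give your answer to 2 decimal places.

309.53

The third angle is ∠M = 180° − ∠L − ∠K = 47.40°.
Law of sines: KM = ML·sin L/sin K ≈ 309.53.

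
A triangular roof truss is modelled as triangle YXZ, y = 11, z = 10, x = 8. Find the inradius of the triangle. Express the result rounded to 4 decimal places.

Semiperimeter s = (11 + 8 + 10)/2 = 14.5.
Heron's formula: area = √(14.5·3.5·6.5·4.5) ≈ 38.528.
Inradius = area/s = 38.528/14.5 ≈ 2.6571.

2.6571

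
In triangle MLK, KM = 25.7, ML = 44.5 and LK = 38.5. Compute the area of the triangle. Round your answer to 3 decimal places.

493.054

Semiperimeter s = (38.5 + 25.7 + 44.5)/2 = 54.35.
Heron's formula: area = √(54.35·15.85·28.65·9.85) ≈ 493.05.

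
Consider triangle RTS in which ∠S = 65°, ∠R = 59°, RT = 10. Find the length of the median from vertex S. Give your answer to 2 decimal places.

7.85

The third angle is ∠T = 180° − ∠S − ∠R = 56.00°.
Law of sines: TS = RT·sin R/sin S ≈ 9.4578.
Law of sines: SR = RT·sin T/sin S ≈ 9.1474.
Median from S: ½√(2·TS² + 2·SR² − RT²) ≈ 7.8462.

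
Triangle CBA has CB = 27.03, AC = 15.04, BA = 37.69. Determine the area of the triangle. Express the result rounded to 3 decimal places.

Semiperimeter s = (37.69 + 15.04 + 27.03)/2 = 39.88.
Heron's formula: area = √(39.88·2.19·24.84·12.85) ≈ 166.97.

166.966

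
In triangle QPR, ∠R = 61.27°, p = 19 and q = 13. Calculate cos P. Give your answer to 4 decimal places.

By the law of cosines, r² = q² + p² − 2·q·p·cos R = 292.54, so r ≈ 17.104.
Law of cosines again: cos P = (r² + q² − p²)/(2·r·q) ≈ 0.22609, so ∠P ≈ 76.93°.

cos P ≈ 0.2261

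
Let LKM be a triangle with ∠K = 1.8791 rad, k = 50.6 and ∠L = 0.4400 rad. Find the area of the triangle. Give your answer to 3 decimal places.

The third angle is ∠M = π − ∠L − ∠K = 0.8225 rad.
Law of sines: l = k·sin L/sin K ≈ 22.619.
Law of sines: m = k·sin M/sin K ≈ 38.917.
Area = ½·k·l·sin M ≈ 419.38.

419.378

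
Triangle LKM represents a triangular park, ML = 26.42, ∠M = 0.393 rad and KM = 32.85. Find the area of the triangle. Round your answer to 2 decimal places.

Area = ½·KM·ML·sin M ≈ 166.19.

166.19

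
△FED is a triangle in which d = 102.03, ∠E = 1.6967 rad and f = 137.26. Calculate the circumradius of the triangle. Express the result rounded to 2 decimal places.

91.23

By the law of cosines, e² = d² + f² − 2·d·f·cos E = 32768, so e ≈ 181.02.
Area = ½·d·f·sin E ≈ 6946.9.
Circumradius = e/(2 sin E) ≈ 91.231.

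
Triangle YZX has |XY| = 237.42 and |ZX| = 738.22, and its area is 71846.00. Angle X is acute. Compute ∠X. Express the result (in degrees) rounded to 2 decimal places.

From area = ½·|ZX|·|XY|·sin X, we get sin X = 2·area/(|ZX|·|XY|) ≈ 0.81984.
Taking the acute solution, ∠X ≈ 55.07°.

55.07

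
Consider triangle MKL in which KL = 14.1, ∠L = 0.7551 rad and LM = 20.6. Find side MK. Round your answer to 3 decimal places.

By the law of cosines, MK² = KL² + LM² − 2·KL·LM·cos L = 200.14, so MK ≈ 14.147.

14.147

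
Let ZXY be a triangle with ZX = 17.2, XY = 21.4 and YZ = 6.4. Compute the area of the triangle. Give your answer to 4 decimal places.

Semiperimeter s = (21.4 + 6.4 + 17.2)/2 = 22.5.
Heron's formula: area = √(22.5·1.1·16.1·5.3) ≈ 45.956.

45.9556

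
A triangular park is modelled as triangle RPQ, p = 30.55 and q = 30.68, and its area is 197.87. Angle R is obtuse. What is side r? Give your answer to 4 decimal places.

From area = ½·p·q·sin R, we get sin R = 2·area/(p·q) ≈ 0.42222.
Taking the obtuse solution, ∠R ≈ 155.02°.
Law of cosines then gives r ≈ 59.781.

59.7815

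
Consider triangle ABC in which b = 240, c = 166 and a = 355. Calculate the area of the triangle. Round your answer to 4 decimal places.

17100.1229

Semiperimeter s = (355 + 240 + 166)/2 = 380.5.
Heron's formula: area = √(380.5·25.5·140.5·214.5) ≈ 17100.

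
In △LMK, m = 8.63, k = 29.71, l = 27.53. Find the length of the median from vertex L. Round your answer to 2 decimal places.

m_L ≈ 17.00

Median from L: ½√(2·m² + 2·k² − l²) ≈ 17.003.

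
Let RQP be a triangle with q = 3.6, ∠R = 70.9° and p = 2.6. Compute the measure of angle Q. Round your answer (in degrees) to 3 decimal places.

∠Q ≈ 67.314°

By the law of cosines, r² = q² + p² − 2·q·p·cos R = 13.594, so r ≈ 3.6871.
Law of cosines again: cos Q = (p² + r² − q²)/(2·p·r) ≈ 0.38568, so ∠Q ≈ 67.31°.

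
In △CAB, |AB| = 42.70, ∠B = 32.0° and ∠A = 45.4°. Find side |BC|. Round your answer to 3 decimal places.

The third angle is ∠C = 180° − ∠A − ∠B = 102.60°.
Law of sines: |BC| = |AB|·sin A/sin C ≈ 31.154.

31.154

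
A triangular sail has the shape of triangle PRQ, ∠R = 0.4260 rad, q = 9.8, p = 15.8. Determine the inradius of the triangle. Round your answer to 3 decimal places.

By the law of cosines, r² = q² + p² − 2·q·p·cos R = 63.677, so r ≈ 7.9798.
Area = ½·q·p·sin R ≈ 31.992.
Semiperimeter s = (15.8+7.9798+9.8)/2 = 16.79.
Inradius = area/s = 31.992/16.79 ≈ 1.9055.

1.905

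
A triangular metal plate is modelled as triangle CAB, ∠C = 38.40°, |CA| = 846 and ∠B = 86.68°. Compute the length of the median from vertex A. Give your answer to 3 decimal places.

m_A ≈ 613.320

The third angle is ∠A = 180° − ∠B − ∠C = 54.92°.
Law of sines: |AB| = |CA|·sin C/sin B ≈ 526.37.
Law of sines: |BC| = |CA|·sin A/sin B ≈ 693.49.
Median from A: ½√(2·|CA|² + 2·|AB|² − |BC|²) ≈ 613.32.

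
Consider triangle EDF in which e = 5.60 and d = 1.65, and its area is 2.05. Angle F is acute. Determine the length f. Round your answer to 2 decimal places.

From area = ½·e·d·sin F, we get sin F = 2·area/(e·d) ≈ 0.44372.
Taking the acute solution, ∠F ≈ 26.34°.
Law of cosines then gives f ≈ 4.1859.

4.19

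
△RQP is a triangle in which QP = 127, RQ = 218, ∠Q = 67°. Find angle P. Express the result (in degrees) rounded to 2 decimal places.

∠P ≈ 78.23°

By the law of cosines, PR² = RQ² + QP² − 2·RQ·QP·cos Q = 42017, so PR ≈ 204.98.
Law of cosines again: cos P = (QP² + PR² − RQ²)/(2·QP·PR) ≈ 0.20402, so ∠P ≈ 78.23°.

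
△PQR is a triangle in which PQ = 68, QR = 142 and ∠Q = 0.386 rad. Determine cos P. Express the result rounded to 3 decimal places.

cos P ≈ -0.765

By the law of cosines, RP² = PQ² + QR² − 2·PQ·QR·cos Q = 6896.9, so RP ≈ 83.048.
Law of cosines again: cos P = (RP² + PQ² − QR²)/(2·RP·PQ) ≈ -0.76525, so ∠P ≈ 2.442 rad.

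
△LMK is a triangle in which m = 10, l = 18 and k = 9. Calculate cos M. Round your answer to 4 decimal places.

By the law of cosines, cos M = (k² + l² − m²) / (2·k·l) ≈ 0.94136, so ∠M ≈ 19.72°.

cos M ≈ 0.9414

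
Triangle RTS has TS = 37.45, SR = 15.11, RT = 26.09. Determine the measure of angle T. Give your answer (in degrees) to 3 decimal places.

18.340

By the law of cosines, cos T = (RT² + TS² − SR²) / (2·RT·TS) ≈ 0.94920, so ∠T ≈ 18.34°.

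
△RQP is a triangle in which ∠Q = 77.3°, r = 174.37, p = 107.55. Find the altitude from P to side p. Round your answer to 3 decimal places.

By the law of cosines, q² = p² + r² − 2·p·r·cos Q = 33726, so q ≈ 183.65.
Area = ½·p·r·sin Q ≈ 9147.3.
The altitude from P has length 2·area/p ≈ 170.1.

h_P ≈ 170.104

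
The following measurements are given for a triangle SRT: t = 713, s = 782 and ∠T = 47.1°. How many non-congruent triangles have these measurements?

2

s·sin T = 782·sin(47.1°) ≈ 572.8.
Since s sin T < t < s (572.8 < 713 < 782), two triangles exist.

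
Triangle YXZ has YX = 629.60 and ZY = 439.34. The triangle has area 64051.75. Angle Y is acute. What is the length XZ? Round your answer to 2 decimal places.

314.81

From area = ½·ZY·YX·sin Y, we get sin Y = 2·area/(ZY·YX) ≈ 0.46312.
Taking the acute solution, ∠Y ≈ 27.59°.
Law of cosines then gives XZ ≈ 314.81.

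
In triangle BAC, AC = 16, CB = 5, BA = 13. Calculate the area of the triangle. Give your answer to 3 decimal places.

Semiperimeter s = (16 + 5 + 13)/2 = 17.
Heron's formula: area = √(17·1·12·4) ≈ 28.566.

area ≈ 28.566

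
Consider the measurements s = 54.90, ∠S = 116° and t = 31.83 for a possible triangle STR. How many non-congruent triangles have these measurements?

t·sin S = 31.83·sin(116°) ≈ 28.61.
Since ∠S is not acute, a triangle exists only if s > t; here s > t, so there is exactly one triangle.

1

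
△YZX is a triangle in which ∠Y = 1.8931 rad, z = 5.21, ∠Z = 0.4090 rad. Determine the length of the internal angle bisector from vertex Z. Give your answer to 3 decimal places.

The third angle is ∠X = π − ∠Y − ∠Z = 0.8395 rad.
Law of sines: y = z·sin Y/sin Z ≈ 12.426.
Law of sines: x = z·sin X/sin Z ≈ 9.7508.
The bisector from Z has length 2·x·y·cos(∠Z/2)/(x+y) ≈ 10.699.

10.699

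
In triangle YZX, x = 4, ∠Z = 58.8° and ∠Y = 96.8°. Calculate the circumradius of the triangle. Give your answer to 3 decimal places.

The third angle is ∠X = 180° − ∠Y − ∠Z = 24.40°.
Law of sines: y = x·sin Y/sin X ≈ 9.6147.
Law of sines: z = x·sin Z/sin X ≈ 8.2823.
Circumradius = x/(2 sin X) ≈ 4.8414.

R ≈ 4.841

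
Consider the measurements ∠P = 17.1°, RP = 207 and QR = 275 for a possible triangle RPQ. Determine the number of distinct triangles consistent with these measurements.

1

RP·sin P = 207·sin(17.1°) ≈ 60.87.
Since QR ≥ RP, exactly one triangle exists.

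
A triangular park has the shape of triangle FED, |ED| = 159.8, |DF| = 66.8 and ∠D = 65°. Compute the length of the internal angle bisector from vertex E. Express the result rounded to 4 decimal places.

By the law of cosines, |FE|² = |ED|² + |DF|² − 2·|ED|·|DF|·cos D = 20976, so |FE| ≈ 144.83.
Law of cosines again: cos E = (|FE|² + |ED|² − |DF|²)/(2·|FE|·|ED|) ≈ 0.90844, so ∠E ≈ 24.71°.
The bisector from E has length 2·|FE|·|ED|·cos(∠E/2)/(|FE|+|ED|) ≈ 148.43.

148.4282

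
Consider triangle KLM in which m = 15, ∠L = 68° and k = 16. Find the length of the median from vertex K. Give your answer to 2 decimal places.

14.11

By the law of cosines, l² = m² + k² − 2·m·k·cos L = 301.19, so l ≈ 17.355.
Median from K: ½√(2·l² + 2·m² − k²) ≈ 14.11.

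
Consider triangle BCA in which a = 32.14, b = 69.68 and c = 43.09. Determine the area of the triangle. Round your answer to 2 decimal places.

Semiperimeter s = (69.68 + 43.09 + 32.14)/2 = 72.455.
Heron's formula: area = √(72.455·2.775·29.365·40.315) ≈ 487.88.

area ≈ 487.88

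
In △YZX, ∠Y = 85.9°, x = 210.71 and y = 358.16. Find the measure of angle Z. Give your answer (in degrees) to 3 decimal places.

∠Z ≈ 58.169°

Law of sines: sin X = x·sin Y/y ≈ 0.58681.
Since y ≥ x, only the acute value applies: ∠X ≈ 35.93°.
Then ∠Z = 180° − ∠Y − ∠X ≈ 58.17°.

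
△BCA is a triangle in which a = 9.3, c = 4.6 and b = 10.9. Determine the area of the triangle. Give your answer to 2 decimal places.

Semiperimeter s = (10.9 + 4.6 + 9.3)/2 = 12.4.
Heron's formula: area = √(12.4·1.5·7.8·3.1) ≈ 21.207.

area ≈ 21.21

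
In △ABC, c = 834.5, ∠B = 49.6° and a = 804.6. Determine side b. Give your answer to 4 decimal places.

By the law of cosines, b² = c² + a² − 2·c·a·cos B = 4.7343e+05, so b ≈ 688.06.

688.0595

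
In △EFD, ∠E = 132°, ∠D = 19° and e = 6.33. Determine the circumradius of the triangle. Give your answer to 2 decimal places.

The third angle is ∠F = 180° − ∠D − ∠E = 29.00°.
Law of sines: f = e·sin F/sin E ≈ 4.1295.
Law of sines: d = e·sin D/sin E ≈ 2.7731.
Circumradius = e/(2 sin E) ≈ 4.2589.

4.26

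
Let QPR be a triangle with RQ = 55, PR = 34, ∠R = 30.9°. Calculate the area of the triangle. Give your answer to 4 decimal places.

Area = ½·PR·RQ·sin R ≈ 480.16.

area ≈ 480.1611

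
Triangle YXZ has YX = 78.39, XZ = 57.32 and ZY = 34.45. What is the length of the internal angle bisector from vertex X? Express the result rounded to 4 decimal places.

t_X ≈ 64.8365

By the law of cosines, cos X = (YX² + XZ² − ZY²) / (2·YX·XZ) ≈ 0.91734, so ∠X ≈ 23.46°.
The bisector from X has length 2·YX·XZ·cos(∠X/2)/(YX+XZ) ≈ 64.836.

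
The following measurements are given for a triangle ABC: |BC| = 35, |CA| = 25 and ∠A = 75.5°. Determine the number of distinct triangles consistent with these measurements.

|CA|·sin A = 25·sin(75.5°) ≈ 24.2.
Since |BC| ≥ |CA|, exactly one triangle exists.

1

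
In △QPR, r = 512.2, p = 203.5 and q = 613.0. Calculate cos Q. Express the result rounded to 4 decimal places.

By the law of cosines, cos Q = (p² + r² − q²) / (2·p·r) ≈ -0.34542, so ∠Q ≈ 110.21°.

-0.3454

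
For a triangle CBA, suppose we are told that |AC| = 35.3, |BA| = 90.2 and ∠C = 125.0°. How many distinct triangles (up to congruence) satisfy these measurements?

|AC|·sin C = 35.3·sin(125.0°) ≈ 28.92.
Since ∠C is not acute, a triangle exists only if |BA| > |AC|; here |BA| > |AC|, so there is exactly one triangle.

1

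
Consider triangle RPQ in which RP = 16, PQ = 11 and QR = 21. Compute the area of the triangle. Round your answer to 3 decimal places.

area ≈ 86.533

Semiperimeter s = (11 + 21 + 16)/2 = 24.
Heron's formula: area = √(24·13·3·8) ≈ 86.533.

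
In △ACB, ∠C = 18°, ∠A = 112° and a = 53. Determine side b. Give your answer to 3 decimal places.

43.789

The third angle is ∠B = 180° − ∠A − ∠C = 50.00°.
Law of sines: b = a·sin B/sin A ≈ 43.789.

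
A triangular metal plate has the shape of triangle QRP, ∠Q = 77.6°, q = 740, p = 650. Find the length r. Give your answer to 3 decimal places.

Law of sines: sin P = p·sin Q/q ≈ 0.85789.
Since q ≥ p, only the acute value applies: ∠P ≈ 59.08°.
Then ∠R = 180° − ∠Q − ∠P ≈ 43.32°.
Law of sines gives r = q·sin R/sin Q ≈ 519.82.

519.817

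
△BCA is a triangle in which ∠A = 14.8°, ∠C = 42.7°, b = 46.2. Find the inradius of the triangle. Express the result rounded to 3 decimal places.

The third angle is ∠B = 180° − ∠C − ∠A = 122.50°.
Law of sines: c = b·sin C/sin B ≈ 37.149.
Law of sines: a = b·sin A/sin B ≈ 13.993.
Area = ½·b·c·sin A ≈ 219.21.
Semiperimeter s = (46.2+37.149+13.993)/2 = 48.671.
Inradius = area/s = 219.21/48.671 ≈ 4.5039.

r ≈ 4.504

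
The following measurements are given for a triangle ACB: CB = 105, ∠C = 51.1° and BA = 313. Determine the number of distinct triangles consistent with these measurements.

1

CB·sin C = 105·sin(51.1°) ≈ 81.72.
Since BA ≥ CB, exactly one triangle exists.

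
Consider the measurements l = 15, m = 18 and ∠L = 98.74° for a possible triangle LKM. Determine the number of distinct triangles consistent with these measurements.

m·sin L = 18·sin(98.74°) ≈ 17.79.
Since ∠L is not acute, a triangle exists only if l > m; here l ≤ m, so there is no triangle.

0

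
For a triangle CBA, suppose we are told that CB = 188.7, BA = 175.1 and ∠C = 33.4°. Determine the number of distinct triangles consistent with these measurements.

CB·sin C = 188.7·sin(33.4°) ≈ 103.9.
Since CB sin C < BA < CB (103.9 < 175.1 < 188.7), two triangles exist.

2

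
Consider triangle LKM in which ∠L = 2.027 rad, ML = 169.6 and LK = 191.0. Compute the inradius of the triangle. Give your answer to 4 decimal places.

43.6094

By the law of cosines, KM² = ML² + LK² − 2·ML·LK·cos L = 93787, so KM ≈ 306.25.
Area = ½·ML·LK·sin L ≈ 14540.
Semiperimeter s = (306.25+169.6+191)/2 = 333.42.
Inradius = area/s = 14540/333.42 ≈ 43.609.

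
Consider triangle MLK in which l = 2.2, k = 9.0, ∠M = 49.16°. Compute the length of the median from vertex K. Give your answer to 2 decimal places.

m_K ≈ 3.48

By the law of cosines, m² = l² + k² − 2·l·k·cos M = 59.944, so m ≈ 7.7423.
Median from K: ½√(2·m² + 2·l² − k²) ≈ 3.4845.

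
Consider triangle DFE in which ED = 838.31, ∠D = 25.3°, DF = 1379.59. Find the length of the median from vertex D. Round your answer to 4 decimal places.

1083.6534

By the law of cosines, FE² = ED² + DF² − 2·ED·DF·cos D = 5.1485e+05, so FE ≈ 717.53.
Median from D: ½√(2·ED² + 2·DF² − FE²) ≈ 1083.7.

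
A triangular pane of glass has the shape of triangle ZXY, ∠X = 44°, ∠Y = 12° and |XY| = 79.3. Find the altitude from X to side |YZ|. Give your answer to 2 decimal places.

h_X ≈ 16.49

The third angle is ∠Z = 180° − ∠X − ∠Y = 124.00°.
Law of sines: |YZ| = |XY|·sin X/sin Z ≈ 66.446.
Law of sines: |ZX| = |XY|·sin Y/sin Z ≈ 19.887.
Area = ½·|XY|·|YZ|·sin Y ≈ 547.76.
The altitude from X has length 2·area/|YZ| ≈ 16.487.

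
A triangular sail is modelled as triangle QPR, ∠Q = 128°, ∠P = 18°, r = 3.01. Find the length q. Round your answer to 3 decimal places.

4.242

The third angle is ∠R = 180° − ∠Q − ∠P = 34.00°.
Law of sines: q = r·sin Q/sin R ≈ 4.2417.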